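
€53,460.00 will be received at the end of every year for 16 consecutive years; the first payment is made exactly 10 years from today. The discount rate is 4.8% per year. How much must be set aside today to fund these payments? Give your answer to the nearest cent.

€385,409.04

Ordinary annuity of 16 payments, first payment at period 10.
Periodic rate r = 0.048 per year.
The ordinary-annuity PV formula values the stream one period before the first payment (period 9); discount that back 9 periods:
PV₀ = 53,460 × [1 − (1+r)^−16] / r × (1+r)^−9 = €385,409.04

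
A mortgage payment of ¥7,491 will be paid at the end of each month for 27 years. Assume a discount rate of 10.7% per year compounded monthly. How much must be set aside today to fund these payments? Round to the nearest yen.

¥792,773

This is an ordinary annuity: 324 payments of ¥7,491 at the end of each month.
Periodic rate r = 0.107/12 per month; n is counted in months.
PV = PMT × [(1 − (1+r)^−n)/r] = 7,491 × [1 − (1+r)^−324] / r = ¥792,773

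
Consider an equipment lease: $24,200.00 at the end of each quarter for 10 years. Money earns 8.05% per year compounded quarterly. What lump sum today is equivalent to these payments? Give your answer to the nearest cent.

$660,553.66

This is an ordinary annuity: 40 payments of $24,200.00 at the end of each quarter.
Periodic rate r = 0.0805/4 per quarter; n is counted in quarters.
PV = PMT × [(1 − (1+r)^−n)/r] = 24,200 × [1 − (1+r)^−40] / r = $660,553.66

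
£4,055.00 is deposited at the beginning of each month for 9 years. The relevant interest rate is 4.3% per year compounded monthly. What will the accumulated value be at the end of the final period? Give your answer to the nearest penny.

This is an annuity due: 108 deposits of £4,055.00 at the beginning of each month.
Periodic rate r = 0.043/12 per month; n is counted in months.
FV = PMT × [((1+r)^n − 1)/r] × (1+r) = 4,055 × [(1+r)^108 − 1] / r × (1+r) = £535,517.92

£535,517.92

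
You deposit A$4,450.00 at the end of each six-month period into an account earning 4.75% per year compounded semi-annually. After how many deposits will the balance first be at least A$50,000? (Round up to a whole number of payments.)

Periodic rate r = 0.0475/2 per half-year; n is counted in half-years.
Ordinary annuity FV: 50,000 = 4,450 × [((1+r)^n − 1)/r].
(1+r)^n = 1 + 50,000 × r / 4,450, so n = ln(1 + 50,000·r/4,450) / ln(1+r) = 10.08.
Round up to a whole number of payments: n = 11.

11 payments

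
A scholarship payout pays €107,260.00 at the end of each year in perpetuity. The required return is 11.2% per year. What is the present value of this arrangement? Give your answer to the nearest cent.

€957,678.57

Periodic rate r = 0.112 per year.
Level perpetuity: PV = PMT / r = 107,260 / (0.112) = €957,678.57.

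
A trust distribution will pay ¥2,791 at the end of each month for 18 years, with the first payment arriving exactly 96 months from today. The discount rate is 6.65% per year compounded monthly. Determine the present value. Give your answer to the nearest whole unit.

¥207,627

Ordinary annuity of 216 payments, first payment at period 96.
Periodic rate r = 0.0665/12 per month; n is counted in months.
The ordinary-annuity PV formula values the stream one period before the first payment (period 95); discount that back 95 periods:
PV₀ = 2,791 × [1 − (1+r)^−216] / r × (1+r)^−95 = ¥207,627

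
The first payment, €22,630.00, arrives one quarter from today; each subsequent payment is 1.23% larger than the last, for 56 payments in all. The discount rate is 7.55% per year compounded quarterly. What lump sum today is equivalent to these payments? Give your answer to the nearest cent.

€1,046,660.76

Periodic rate r = 0.0755/4 per quarter; n is counted in quarters.
Growing ordinary annuity: PV = PMT₁ × [1 − ((1+g)/(1+r))^n] / (r − g) = 22,630 × [1 − ((1+0.0123)/(1+r))^56] / (r − 0.0123) = €1,046,660.76.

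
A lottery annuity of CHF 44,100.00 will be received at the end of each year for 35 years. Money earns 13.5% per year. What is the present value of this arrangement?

CHF 322,782.93

This is an ordinary annuity: 35 payments of CHF 44,100.00 at the end of each year.
Periodic rate r = 0.135 per year.
PV = PMT × [(1 − (1+r)^−n)/r] = 44,100 × [1 − (1+r)^−35] / r = CHF 322,782.93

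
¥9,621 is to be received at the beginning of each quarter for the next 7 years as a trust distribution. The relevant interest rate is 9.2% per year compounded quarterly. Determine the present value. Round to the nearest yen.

¥201,539

This is an annuity due: 28 payments of ¥9,621 at the beginning of each quarter.
Periodic rate r = 0.092/4 per quarter; n is counted in quarters.
PV = PMT × [(1 − (1+r)^−n)/r] × (1+r) = 9,621 × [1 − (1+r)^−28] / r × (1+r) = ¥201,539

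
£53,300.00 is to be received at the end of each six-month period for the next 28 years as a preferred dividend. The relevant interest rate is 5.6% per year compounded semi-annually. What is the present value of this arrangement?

£1,498,105.14

This is an ordinary annuity: 56 payments of £53,300.00 at the end of each six-month period.
Periodic rate r = 0.056/2 per half-year; n is counted in half-years.
PV = PMT × [(1 − (1+r)^−n)/r] = 53,300 × [1 − (1+r)^−56] / r = £1,498,105.14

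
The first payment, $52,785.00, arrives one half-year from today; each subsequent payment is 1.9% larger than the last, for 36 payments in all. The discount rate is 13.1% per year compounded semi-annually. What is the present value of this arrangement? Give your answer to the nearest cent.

Periodic rate r = 0.131/2 per half-year; n is counted in half-years.
Growing ordinary annuity: PV = PMT₁ × [1 − ((1+g)/(1+r))^n] / (r − g) = 52,785 × [1 − ((1+0.019)/(1+r))^36] / (r − 0.019) = $907,439.89.

$907,439.89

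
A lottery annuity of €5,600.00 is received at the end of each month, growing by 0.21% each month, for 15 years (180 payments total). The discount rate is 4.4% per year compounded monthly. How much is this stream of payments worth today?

Periodic rate r = 0.044/12 per month; n is counted in months.
Growing ordinary annuity: PV = PMT₁ × [1 − ((1+g)/(1+r))^n] / (r − g) = 5,600 × [1 − ((1+0.0021)/(1+r))^180] / (r − 0.0021) = €876,154.22.

€876,154.22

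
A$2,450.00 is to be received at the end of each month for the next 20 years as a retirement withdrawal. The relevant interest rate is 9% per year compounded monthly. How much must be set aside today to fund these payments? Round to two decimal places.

This is an ordinary annuity: 240 payments of A$2,450.00 at the end of each month.
Periodic rate r = 0.09/12 per month; n is counted in months.
PV = PMT × [(1 − (1+r)^−n)/r] = 2,450 × [1 − (1+r)^−240] / r = A$272,305.14

A$272,305.14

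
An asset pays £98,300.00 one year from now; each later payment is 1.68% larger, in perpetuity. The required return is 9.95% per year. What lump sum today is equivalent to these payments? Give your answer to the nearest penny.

£1,188,633.62

Periodic rate r = 0.0995 per year.
Growing perpetuity (Gordon): PV = PMT₁ / (r − g) = 98,300 / (r − 0.0168) = £1,188,633.62.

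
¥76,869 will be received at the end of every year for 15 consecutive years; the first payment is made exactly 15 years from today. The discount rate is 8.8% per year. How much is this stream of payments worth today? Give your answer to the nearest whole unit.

¥192,515

Ordinary annuity of 15 payments, first payment at period 15.
Periodic rate r = 0.088 per year.
The ordinary-annuity PV formula values the stream one period before the first payment (period 14); discount that back 14 periods:
PV₀ = 76,869 × [1 − (1+r)^−15] / r × (1+r)^−14 = ¥192,515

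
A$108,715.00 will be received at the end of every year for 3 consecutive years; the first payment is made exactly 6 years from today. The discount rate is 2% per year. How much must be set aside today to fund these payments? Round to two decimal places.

A$283,965.96

Ordinary annuity of 3 payments, first payment at period 6.
Periodic rate r = 0.02 per year.
The ordinary-annuity PV formula values the stream one period before the first payment (period 5); discount that back 5 periods:
PV₀ = 108,715 × [1 − (1+r)^−3] / r × (1+r)^−5 = A$283,965.96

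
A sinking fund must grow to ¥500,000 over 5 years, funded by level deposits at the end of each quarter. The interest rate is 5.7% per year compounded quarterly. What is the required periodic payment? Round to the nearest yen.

Level ordinary annuity; solve FV = PMT × [((1+r)^n − 1)/r] for PMT.
Periodic rate r = 0.057/4 per quarter; n is counted in quarters.
With n = 20: PMT = 500,000 / ([((1+r)^n − 1)/r]) = ¥21,783

¥21,783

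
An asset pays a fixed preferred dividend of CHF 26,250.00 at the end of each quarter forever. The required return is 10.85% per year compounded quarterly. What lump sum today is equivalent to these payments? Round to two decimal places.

Periodic rate r = 0.1085/4 per quarter.
Level perpetuity: PV = PMT / r = 26,250 / (0.1085/4) = CHF 967,741.94.

CHF 967,741.94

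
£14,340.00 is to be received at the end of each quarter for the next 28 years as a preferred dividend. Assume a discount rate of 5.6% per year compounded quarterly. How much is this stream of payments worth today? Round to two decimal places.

This is an ordinary annuity: 112 payments of £14,340.00 at the end of each quarter.
Periodic rate r = 0.056/4 per quarter; n is counted in quarters.
PV = PMT × [(1 − (1+r)^−n)/r] = 14,340 × [1 − (1+r)^−112] / r = £808,426.72

£808,426.72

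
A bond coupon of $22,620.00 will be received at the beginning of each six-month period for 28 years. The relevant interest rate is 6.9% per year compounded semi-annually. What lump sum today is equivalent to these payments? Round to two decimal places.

This is an annuity due: 56 payments of $22,620.00 at the beginning of each six-month period.
Periodic rate r = 0.069/2 per half-year; n is counted in half-years.
PV = PMT × [(1 − (1+r)^−n)/r] × (1+r) = 22,620 × [1 − (1+r)^−56] / r × (1+r) = $576,765.11

$576,765.11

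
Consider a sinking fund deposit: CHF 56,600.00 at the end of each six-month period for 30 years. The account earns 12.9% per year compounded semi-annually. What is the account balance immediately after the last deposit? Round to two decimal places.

This is an ordinary annuity: 60 deposits of CHF 56,600.00 at the end of each six-month period.
Periodic rate r = 0.129/2 per half-year; n is counted in half-years.
FV = PMT × [((1+r)^n − 1)/r] = 56,600 × [(1+r)^60 − 1] / r = CHF 36,447,209.61

CHF 36,447,209.61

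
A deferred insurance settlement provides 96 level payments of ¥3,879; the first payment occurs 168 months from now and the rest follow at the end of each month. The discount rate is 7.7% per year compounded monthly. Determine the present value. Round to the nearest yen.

Ordinary annuity of 96 payments, first payment at period 168.
Periodic rate r = 0.077/12 per month; n is counted in months.
The ordinary-annuity PV formula values the stream one period before the first payment (period 167); discount that back 167 periods:
PV₀ = 3,879 × [1 − (1+r)^−96] / r × (1+r)^−167 = ¥95,317

¥95,317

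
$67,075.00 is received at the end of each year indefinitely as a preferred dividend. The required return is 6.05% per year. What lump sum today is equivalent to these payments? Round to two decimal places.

Periodic rate r = 0.0605 per year.
Level perpetuity: PV = PMT / r = 67,075 / (0.0605) = $1,108,677.69.

$1,108,677.69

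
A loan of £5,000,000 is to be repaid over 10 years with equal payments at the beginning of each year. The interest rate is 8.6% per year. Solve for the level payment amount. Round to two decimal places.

Level annuity due; solve PV = PMT × [(1 − (1+r)^−n)/r] × (1+r) for PMT.
Periodic rate r = 0.086 per year.
With n = 10: PMT = 5,000,000 / ([(1 − (1+r)^−n)/r] × (1+r)) = £704,822.58

£704,822.58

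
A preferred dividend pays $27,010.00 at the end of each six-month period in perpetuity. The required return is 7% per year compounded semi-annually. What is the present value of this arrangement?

Periodic rate r = 0.07/2 per half-year.
Level perpetuity: PV = PMT / r = 27,010 / (0.07/2) = $771,714.29.

$771,714.29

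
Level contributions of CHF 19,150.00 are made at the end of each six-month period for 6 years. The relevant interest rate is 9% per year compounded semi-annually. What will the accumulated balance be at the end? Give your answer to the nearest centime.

This is an ordinary annuity: 12 deposits of CHF 19,150.00 at the end of each six-month period.
Periodic rate r = 0.09/2 per half-year; n is counted in half-years.
FV = PMT × [((1+r)^n − 1)/r] = 19,150 × [(1+r)^12 − 1] / r = CHF 296,136.21

CHF 296,136.21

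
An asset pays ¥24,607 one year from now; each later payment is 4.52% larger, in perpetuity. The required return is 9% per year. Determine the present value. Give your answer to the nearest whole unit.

Periodic rate r = 0.09 per year.
Growing perpetuity (Gordon): PV = PMT₁ / (r − g) = 24,607 / (r − 0.0452) = ¥549,263.

¥549,263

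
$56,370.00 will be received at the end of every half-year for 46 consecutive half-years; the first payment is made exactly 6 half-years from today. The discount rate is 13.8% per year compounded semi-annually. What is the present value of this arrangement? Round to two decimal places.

$558,022.80

Ordinary annuity of 46 payments, first payment at period 6.
Periodic rate r = 0.138/2 per half-year; n is counted in half-years.
The ordinary-annuity PV formula values the stream one period before the first payment (period 5); discount that back 5 periods:
PV₀ = 56,370 × [1 − (1+r)^−46] / r × (1+r)^−5 = $558,022.80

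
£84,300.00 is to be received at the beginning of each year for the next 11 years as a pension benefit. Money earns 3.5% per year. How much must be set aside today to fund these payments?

This is an annuity due: 11 payments of £84,300.00 at the beginning of each year.
Periodic rate r = 0.035 per year.
PV = PMT × [(1 − (1+r)^−n)/r] × (1+r) = 84,300 × [1 − (1+r)^−11] / r × (1+r) = £785,389.83

£785,389.83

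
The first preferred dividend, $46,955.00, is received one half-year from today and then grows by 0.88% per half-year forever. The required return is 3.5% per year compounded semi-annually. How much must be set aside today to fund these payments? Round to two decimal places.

Periodic rate r = 0.035/2 per half-year.
Growing perpetuity (Gordon): PV = PMT₁ / (r − g) = 46,955 / (r − 0.0088) = $5,397,126.44.

$5,397,126.44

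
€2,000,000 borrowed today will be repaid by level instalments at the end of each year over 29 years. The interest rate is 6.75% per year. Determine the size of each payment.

€158,903.72

Level ordinary annuity; solve PV = PMT × [(1 − (1+r)^−n)/r] for PMT.
Periodic rate r = 0.0675 per year.
With n = 29: PMT = 2,000,000 / ([(1 − (1+r)^−n)/r]) = €158,903.72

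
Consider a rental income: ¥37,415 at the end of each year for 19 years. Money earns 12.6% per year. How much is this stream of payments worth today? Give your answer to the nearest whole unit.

¥265,795

This is an ordinary annuity: 19 payments of ¥37,415 at the end of each year.
Periodic rate r = 0.126 per year.
PV = PMT × [(1 − (1+r)^−n)/r] = 37,415 × [1 − (1+r)^−19] / r = ¥265,795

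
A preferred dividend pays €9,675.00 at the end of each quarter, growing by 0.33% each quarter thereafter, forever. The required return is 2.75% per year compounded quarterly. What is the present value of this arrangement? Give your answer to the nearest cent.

Periodic rate r = 0.0275/4 per quarter.
Growing perpetuity (Gordon): PV = PMT₁ / (r − g) = 9,675 / (r − 0.0033) = €2,706,293.71.

€2,706,293.71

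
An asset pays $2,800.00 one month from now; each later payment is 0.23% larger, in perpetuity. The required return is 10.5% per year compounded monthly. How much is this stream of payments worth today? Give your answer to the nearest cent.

$434,108.53

Periodic rate r = 0.105/12 per month.
Growing perpetuity (Gordon): PV = PMT₁ / (r − g) = 2,800 / (r − 0.0023) = $434,108.53.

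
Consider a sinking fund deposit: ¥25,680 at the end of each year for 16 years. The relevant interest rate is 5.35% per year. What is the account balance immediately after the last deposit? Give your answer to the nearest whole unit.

This is an ordinary annuity: 16 deposits of ¥25,680 at the end of each year.
Periodic rate r = 0.0535 per year.
FV = PMT × [((1+r)^n − 1)/r] = 25,680 × [(1+r)^16 − 1] / r = ¥625,080

¥625,080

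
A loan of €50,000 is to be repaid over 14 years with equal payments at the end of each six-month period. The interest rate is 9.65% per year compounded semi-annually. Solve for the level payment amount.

Level ordinary annuity; solve PV = PMT × [(1 − (1+r)^−n)/r] for PMT.
Periodic rate r = 0.0965/2 per half-year; n is counted in half-years.
With n = 28: PMT = 50,000 / ([(1 − (1+r)^−n)/r]) = €3,292.57

€3,292.57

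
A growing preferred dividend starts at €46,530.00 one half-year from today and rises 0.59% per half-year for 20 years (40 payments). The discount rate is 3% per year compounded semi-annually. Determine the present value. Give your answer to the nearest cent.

€1,546,686.26

Periodic rate r = 0.03/2 per half-year; n is counted in half-years.
Growing ordinary annuity: PV = PMT₁ × [1 − ((1+g)/(1+r))^n] / (r − g) = 46,530 × [1 − ((1+0.0059)/(1+r))^40] / (r − 0.0059) = €1,546,686.26.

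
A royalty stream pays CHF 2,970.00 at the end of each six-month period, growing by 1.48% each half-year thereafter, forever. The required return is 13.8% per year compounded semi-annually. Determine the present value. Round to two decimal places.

Periodic rate r = 0.138/2 per half-year.
Growing perpetuity (Gordon): PV = PMT₁ / (r − g) = 2,970 / (r − 0.0148) = CHF 54,797.05.

CHF 54,797.05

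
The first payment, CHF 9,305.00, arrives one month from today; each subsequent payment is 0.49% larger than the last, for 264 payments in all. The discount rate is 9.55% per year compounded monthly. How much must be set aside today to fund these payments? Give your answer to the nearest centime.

Periodic rate r = 0.0955/12 per month; n is counted in months.
Growing ordinary annuity: PV = PMT₁ × [1 − ((1+g)/(1+r))^n] / (r − g) = 9,305 × [1 − ((1+0.0049)/(1+r))^264] / (r − 0.0049) = CHF 1,678,483.14.

CHF 1,678,483.14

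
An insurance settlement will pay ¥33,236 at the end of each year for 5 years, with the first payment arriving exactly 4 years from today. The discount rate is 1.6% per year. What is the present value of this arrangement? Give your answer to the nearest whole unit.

Ordinary annuity of 5 payments, first payment at period 4.
Periodic rate r = 0.016 per year.
The ordinary-annuity PV formula values the stream one period before the first payment (period 3); discount that back 3 periods:
PV₀ = 33,236 × [1 − (1+r)^−5] / r × (1+r)^−3 = ¥151,121

¥151,121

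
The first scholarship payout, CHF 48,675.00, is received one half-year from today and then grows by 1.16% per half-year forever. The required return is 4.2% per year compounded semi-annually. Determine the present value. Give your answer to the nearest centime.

Periodic rate r = 0.042/2 per half-year.
Growing perpetuity (Gordon): PV = PMT₁ / (r − g) = 48,675 / (r − 0.0116) = CHF 5,178,191.49.

CHF 5,178,191.49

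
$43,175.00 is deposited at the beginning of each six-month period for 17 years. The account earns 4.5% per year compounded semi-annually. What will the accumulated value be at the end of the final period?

$2,218,798.87

This is an annuity due: 34 deposits of $43,175.00 at the beginning of each six-month period.
Periodic rate r = 0.045/2 per half-year; n is counted in half-years.
FV = PMT × [((1+r)^n − 1)/r] × (1+r) = 43,175 × [(1+r)^34 − 1] / r × (1+r) = $2,218,798.87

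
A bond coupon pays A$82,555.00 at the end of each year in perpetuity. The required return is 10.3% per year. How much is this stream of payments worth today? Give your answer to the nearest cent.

A$801,504.85

Periodic rate r = 0.103 per year.
Level perpetuity: PV = PMT / r = 82,555 / (0.103) = A$801,504.85.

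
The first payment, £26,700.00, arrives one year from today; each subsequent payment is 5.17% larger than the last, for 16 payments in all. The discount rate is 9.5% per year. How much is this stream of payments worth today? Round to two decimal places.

£293,282.21

Periodic rate r = 0.095 per year.
Growing ordinary annuity: PV = PMT₁ × [1 − ((1+g)/(1+r))^n] / (r − g) = 26,700 × [1 − ((1+0.0517)/(1+r))^16] / (r − 0.0517) = £293,282.21.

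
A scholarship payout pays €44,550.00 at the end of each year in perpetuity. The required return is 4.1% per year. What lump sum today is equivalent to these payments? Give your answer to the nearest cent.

Periodic rate r = 0.041 per year.
Level perpetuity: PV = PMT / r = 44,550 / (0.041) = €1,086,585.37.

€1,086,585.37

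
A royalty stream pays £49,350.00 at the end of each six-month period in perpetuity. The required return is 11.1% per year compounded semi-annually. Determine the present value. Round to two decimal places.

Periodic rate r = 0.111/2 per half-year.
Level perpetuity: PV = PMT / r = 49,350 / (0.111/2) = £889,189.19.

£889,189.19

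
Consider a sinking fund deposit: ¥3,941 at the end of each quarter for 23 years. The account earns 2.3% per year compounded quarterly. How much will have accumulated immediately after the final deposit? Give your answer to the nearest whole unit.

¥476,117

This is an ordinary annuity: 92 deposits of ¥3,941 at the end of each quarter.
Periodic rate r = 0.023/4 per quarter; n is counted in quarters.
FV = PMT × [((1+r)^n − 1)/r] = 3,941 × [(1+r)^92 − 1] / r = ¥476,117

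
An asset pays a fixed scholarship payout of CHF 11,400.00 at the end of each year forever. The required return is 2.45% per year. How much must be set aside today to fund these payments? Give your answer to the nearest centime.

Periodic rate r = 0.0245 per year.
Level perpetuity: PV = PMT / r = 11,400 / (0.0245) = CHF 465,306.12.

CHF 465,306.12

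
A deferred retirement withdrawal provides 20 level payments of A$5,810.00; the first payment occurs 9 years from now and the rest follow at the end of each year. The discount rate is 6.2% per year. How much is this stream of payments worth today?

A$40,524.70

Ordinary annuity of 20 payments, first payment at period 9.
Periodic rate r = 0.062 per year.
The ordinary-annuity PV formula values the stream one period before the first payment (period 8); discount that back 8 periods:
PV₀ = 5,810 × [1 − (1+r)^−20] / r × (1+r)^−8 = A$40,524.70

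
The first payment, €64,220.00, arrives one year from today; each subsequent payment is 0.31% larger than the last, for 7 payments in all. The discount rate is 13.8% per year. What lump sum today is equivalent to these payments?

€279,235.02

Periodic rate r = 0.138 per year.
Growing ordinary annuity: PV = PMT₁ × [1 − ((1+g)/(1+r))^n] / (r − g) = 64,220 × [1 − ((1+0.0031)/(1+r))^7] / (r − 0.0031) = €279,235.02.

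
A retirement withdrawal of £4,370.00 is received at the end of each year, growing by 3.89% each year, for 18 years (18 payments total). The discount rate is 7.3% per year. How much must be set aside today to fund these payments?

£56,495.35

Periodic rate r = 0.073 per year.
Growing ordinary annuity: PV = PMT₁ × [1 − ((1+g)/(1+r))^n] / (r − g) = 4,370 × [1 − ((1+0.0389)/(1+r))^18] / (r − 0.0389) = £56,495.35.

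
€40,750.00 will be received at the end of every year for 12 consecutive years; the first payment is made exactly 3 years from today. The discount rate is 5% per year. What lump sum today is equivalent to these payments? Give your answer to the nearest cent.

Ordinary annuity of 12 payments, first payment at period 3.
Periodic rate r = 0.05 per year.
The ordinary-annuity PV formula values the stream one period before the first payment (period 2); discount that back 2 periods:
PV₀ = 40,750 × [1 − (1+r)^−12] / r × (1+r)^−2 = €327,598.64

€327,598.64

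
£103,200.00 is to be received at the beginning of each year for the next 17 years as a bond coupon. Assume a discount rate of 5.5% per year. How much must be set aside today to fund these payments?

£1,182,895.12

This is an annuity due: 17 payments of £103,200.00 at the beginning of each year.
Periodic rate r = 0.055 per year.
PV = PMT × [(1 − (1+r)^−n)/r] × (1+r) = 103,200 × [1 − (1+r)^−17] / r × (1+r) = £1,182,895.12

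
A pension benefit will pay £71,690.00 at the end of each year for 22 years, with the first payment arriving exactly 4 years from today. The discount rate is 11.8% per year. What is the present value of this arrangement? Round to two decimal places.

Ordinary annuity of 22 payments, first payment at period 4.
Periodic rate r = 0.118 per year.
The ordinary-annuity PV formula values the stream one period before the first payment (period 3); discount that back 3 periods:
PV₀ = 71,690 × [1 − (1+r)^−22] / r × (1+r)^−3 = £397,390.86

£397,390.86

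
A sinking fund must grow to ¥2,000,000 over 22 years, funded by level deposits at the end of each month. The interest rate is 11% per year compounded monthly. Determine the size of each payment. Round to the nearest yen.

¥1,811

Level ordinary annuity; solve FV = PMT × [((1+r)^n − 1)/r] for PMT.
Periodic rate r = 0.11/12 per month; n is counted in months.
With n = 264: PMT = 2,000,000 / ([((1+r)^n − 1)/r]) = ¥1,811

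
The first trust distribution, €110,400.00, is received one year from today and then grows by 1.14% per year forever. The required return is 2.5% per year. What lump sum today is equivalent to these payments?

€8,117,647.06

Periodic rate r = 0.025 per year.
Growing perpetuity (Gordon): PV = PMT₁ / (r − g) = 110,400 / (r − 0.0114) = €8,117,647.06.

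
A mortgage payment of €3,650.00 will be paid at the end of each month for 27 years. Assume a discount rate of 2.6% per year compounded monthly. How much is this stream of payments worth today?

€849,097.33

This is an ordinary annuity: 324 payments of €3,650.00 at the end of each month.
Periodic rate r = 0.026/12 per month; n is counted in months.
PV = PMT × [(1 − (1+r)^−n)/r] = 3,650 × [1 − (1+r)^−324] / r = €849,097.33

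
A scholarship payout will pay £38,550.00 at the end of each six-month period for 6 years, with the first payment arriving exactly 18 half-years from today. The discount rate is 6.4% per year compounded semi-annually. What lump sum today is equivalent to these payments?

£221,971.43

Ordinary annuity of 12 payments, first payment at period 18.
Periodic rate r = 0.064/2 per half-year; n is counted in half-years.
The ordinary-annuity PV formula values the stream one period before the first payment (period 17); discount that back 17 periods:
PV₀ = 38,550 × [1 − (1+r)^−12] / r × (1+r)^−17 = £221,971.43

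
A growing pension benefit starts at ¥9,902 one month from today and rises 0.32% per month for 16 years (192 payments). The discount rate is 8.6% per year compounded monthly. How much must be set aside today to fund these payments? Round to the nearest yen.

Periodic rate r = 0.086/12 per month; n is counted in months.
Growing ordinary annuity: PV = PMT₁ × [1 − ((1+g)/(1+r))^n] / (r − g) = 9,902 × [1 − ((1+0.0032)/(1+r))^192] / (r − 0.0032) = ¥1,326,147.

¥1,326,147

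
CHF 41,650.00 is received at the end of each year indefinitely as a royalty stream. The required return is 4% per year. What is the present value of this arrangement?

CHF 1,041,250.00

Periodic rate r = 0.04 per year.
Level perpetuity: PV = PMT / r = 41,650 / (0.04) = CHF 1,041,250.00.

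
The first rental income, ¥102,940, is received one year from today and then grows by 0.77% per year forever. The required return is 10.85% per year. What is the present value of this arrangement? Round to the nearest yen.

Periodic rate r = 0.1085 per year.
Growing perpetuity (Gordon): PV = PMT₁ / (r − g) = 102,940 / (r − 0.0077) = ¥1,021,230.

¥1,021,230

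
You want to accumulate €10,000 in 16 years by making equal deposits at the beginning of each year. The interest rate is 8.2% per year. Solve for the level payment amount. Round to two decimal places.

€299.68

Level annuity due; solve FV = PMT × [((1+r)^n − 1)/r] × (1+r) for PMT.
Periodic rate r = 0.082 per year.
With n = 16: PMT = 10,000 / ([((1+r)^n − 1)/r] × (1+r)) = €299.68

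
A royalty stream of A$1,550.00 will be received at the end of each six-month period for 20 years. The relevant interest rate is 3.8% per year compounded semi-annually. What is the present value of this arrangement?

A$43,154.23

This is an ordinary annuity: 40 payments of A$1,550.00 at the end of each six-month period.
Periodic rate r = 0.038/2 per half-year; n is counted in half-years.
PV = PMT × [(1 − (1+r)^−n)/r] = 1,550 × [1 − (1+r)^−40] / r = A$43,154.23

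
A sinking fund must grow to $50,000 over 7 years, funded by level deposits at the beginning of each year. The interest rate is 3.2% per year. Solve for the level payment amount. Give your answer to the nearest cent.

$6,284.80

Level annuity due; solve FV = PMT × [((1+r)^n − 1)/r] × (1+r) for PMT.
Periodic rate r = 0.032 per year.
With n = 7: PMT = 50,000 / ([((1+r)^n − 1)/r] × (1+r)) = $6,284.80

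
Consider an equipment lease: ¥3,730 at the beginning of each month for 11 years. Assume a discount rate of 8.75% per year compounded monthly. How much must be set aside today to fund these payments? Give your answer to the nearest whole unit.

¥317,783

This is an annuity due: 132 payments of ¥3,730 at the beginning of each month.
Periodic rate r = 0.0875/12 per month; n is counted in months.
PV = PMT × [(1 − (1+r)^−n)/r] × (1+r) = 3,730 × [1 − (1+r)^−132] / r × (1+r) = ¥317,783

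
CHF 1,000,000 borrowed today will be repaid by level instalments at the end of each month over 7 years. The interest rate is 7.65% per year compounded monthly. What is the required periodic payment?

CHF 15,412.41

Level ordinary annuity; solve PV = PMT × [(1 − (1+r)^−n)/r] for PMT.
Periodic rate r = 0.0765/12 per month; n is counted in months.
With n = 84: PMT = 1,000,000 / ([(1 − (1+r)^−n)/r]) = CHF 15,412.41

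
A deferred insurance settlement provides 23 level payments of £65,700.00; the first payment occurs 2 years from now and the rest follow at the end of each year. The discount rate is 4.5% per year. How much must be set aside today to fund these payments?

£889,482.12

Ordinary annuity of 23 payments, first payment at period 2.
Periodic rate r = 0.045 per year.
The ordinary-annuity PV formula values the stream one period before the first payment (period 1); discount that back 1 periods:
PV₀ = 65,700 × [1 − (1+r)^−23] / r × (1+r)^−1 = £889,482.12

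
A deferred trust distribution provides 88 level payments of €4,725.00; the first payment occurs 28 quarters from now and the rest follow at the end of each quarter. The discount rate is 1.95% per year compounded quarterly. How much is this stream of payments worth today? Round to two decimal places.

Ordinary annuity of 88 payments, first payment at period 28.
Periodic rate r = 0.0195/4 per quarter; n is counted in quarters.
The ordinary-annuity PV formula values the stream one period before the first payment (period 27); discount that back 27 periods:
PV₀ = 4,725 × [1 − (1+r)^−88] / r × (1+r)^−27 = €295,925.37

€295,925.37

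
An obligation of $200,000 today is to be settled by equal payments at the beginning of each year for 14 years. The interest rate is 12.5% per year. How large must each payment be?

Level annuity due; solve PV = PMT × [(1 − (1+r)^−n)/r] × (1+r) for PMT.
Periodic rate r = 0.125 per year.
With n = 14: PMT = 200,000 / ([(1 − (1+r)^−n)/r] × (1+r)) = $27,511.24

$27,511.24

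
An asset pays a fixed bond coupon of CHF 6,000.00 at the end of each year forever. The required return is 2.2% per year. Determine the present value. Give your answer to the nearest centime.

Periodic rate r = 0.022 per year.
Level perpetuity: PV = PMT / r = 6,000 / (0.022) = CHF 272,727.27.

CHF 272,727.27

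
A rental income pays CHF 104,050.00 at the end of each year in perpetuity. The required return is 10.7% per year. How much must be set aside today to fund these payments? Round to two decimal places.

CHF 972,429.91

Periodic rate r = 0.107 per year.
Level perpetuity: PV = PMT / r = 104,050 / (0.107) = CHF 972,429.91.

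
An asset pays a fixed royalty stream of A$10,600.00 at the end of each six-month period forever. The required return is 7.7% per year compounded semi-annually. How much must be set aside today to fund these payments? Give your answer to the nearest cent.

A$275,324.68

Periodic rate r = 0.077/2 per half-year.
Level perpetuity: PV = PMT / r = 10,600 / (0.077/2) = A$275,324.68.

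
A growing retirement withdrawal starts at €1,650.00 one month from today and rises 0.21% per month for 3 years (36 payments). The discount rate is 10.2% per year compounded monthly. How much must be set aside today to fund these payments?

Periodic rate r = 0.102/12 per month; n is counted in months.
Growing ordinary annuity: PV = PMT₁ × [1 − ((1+g)/(1+r))^n] / (r − g) = 1,650 × [1 − ((1+0.0021)/(1+r))^36] / (r − 0.0021) = €52,805.02.

€52,805.02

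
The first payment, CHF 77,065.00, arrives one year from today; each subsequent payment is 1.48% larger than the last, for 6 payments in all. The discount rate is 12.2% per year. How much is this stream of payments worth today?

Periodic rate r = 0.122 per year.
Growing ordinary annuity: PV = PMT₁ × [1 − ((1+g)/(1+r))^n] / (r − g) = 77,065 × [1 − ((1+0.0148)/(1+r))^6] / (r − 0.0148) = CHF 325,350.72.

CHF 325,350.72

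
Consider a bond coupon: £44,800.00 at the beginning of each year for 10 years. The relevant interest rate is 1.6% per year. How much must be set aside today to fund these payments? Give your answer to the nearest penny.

This is an annuity due: 10 payments of £44,800.00 at the beginning of each year.
Periodic rate r = 0.016 per year.
PV = PMT × [(1 − (1+r)^−n)/r] × (1+r) = 44,800 × [1 − (1+r)^−10] / r × (1+r) = £417,549.16

£417,549.16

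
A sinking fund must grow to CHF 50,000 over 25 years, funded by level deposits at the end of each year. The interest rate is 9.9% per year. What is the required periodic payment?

Level ordinary annuity; solve FV = PMT × [((1+r)^n − 1)/r] for PMT.
Periodic rate r = 0.099 per year.
With n = 25: PMT = 50,000 / ([((1+r)^n − 1)/r]) = CHF 516.10

CHF 516.10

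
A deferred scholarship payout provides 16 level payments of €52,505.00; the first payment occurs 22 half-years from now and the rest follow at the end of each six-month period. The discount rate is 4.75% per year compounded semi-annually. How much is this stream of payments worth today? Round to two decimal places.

€422,804.37

Ordinary annuity of 16 payments, first payment at period 22.
Periodic rate r = 0.0475/2 per half-year; n is counted in half-years.
The ordinary-annuity PV formula values the stream one period before the first payment (period 21); discount that back 21 periods:
PV₀ = 52,505 × [1 − (1+r)^−16] / r × (1+r)^−21 = €422,804.37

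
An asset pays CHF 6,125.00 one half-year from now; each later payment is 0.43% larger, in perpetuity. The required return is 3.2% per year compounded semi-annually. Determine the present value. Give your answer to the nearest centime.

CHF 523,504.27

Periodic rate r = 0.032/2 per half-year.
Growing perpetuity (Gordon): PV = PMT₁ / (r − g) = 6,125 / (r − 0.0043) = CHF 523,504.27.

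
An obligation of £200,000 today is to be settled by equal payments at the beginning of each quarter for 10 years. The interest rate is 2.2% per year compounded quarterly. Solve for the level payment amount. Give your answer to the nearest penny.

£5,553.29

Level annuity due; solve PV = PMT × [(1 − (1+r)^−n)/r] × (1+r) for PMT.
Periodic rate r = 0.022/4 per quarter; n is counted in quarters.
With n = 40: PMT = 200,000 / ([(1 − (1+r)^−n)/r] × (1+r)) = £5,553.29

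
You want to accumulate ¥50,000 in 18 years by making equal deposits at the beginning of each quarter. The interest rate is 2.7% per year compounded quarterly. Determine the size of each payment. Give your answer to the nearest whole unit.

Level annuity due; solve FV = PMT × [((1+r)^n − 1)/r] × (1+r) for PMT.
Periodic rate r = 0.027/4 per quarter; n is counted in quarters.
With n = 72: PMT = 50,000 / ([((1+r)^n − 1)/r] × (1+r)) = ¥538

¥538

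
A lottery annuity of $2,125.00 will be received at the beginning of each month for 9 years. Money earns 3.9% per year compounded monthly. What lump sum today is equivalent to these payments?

This is an annuity due: 108 payments of $2,125.00 at the beginning of each month.
Periodic rate r = 0.039/12 per month; n is counted in months.
PV = PMT × [(1 − (1+r)^−n)/r] × (1+r) = 2,125 × [1 − (1+r)^−108] / r × (1+r) = $193,915.22

$193,915.22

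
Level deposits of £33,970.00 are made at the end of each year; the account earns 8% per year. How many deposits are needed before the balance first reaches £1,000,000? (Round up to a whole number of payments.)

Periodic rate r = 0.08 per year.
Ordinary annuity FV: 1,000,000 = 33,970 × [((1+r)^n − 1)/r].
(1+r)^n = 1 + 1,000,000 × r / 33,970, so n = ln(1 + 1,000,000·r/33,970) / ln(1+r) = 15.73.
Round up to a whole number of payments: n = 16.

16 payments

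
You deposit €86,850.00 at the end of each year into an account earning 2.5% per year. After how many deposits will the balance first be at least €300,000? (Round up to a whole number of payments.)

Periodic rate r = 0.025 per year.
Ordinary annuity FV: 300,000 = 86,850 × [((1+r)^n − 1)/r].
(1+r)^n = 1 + 300,000 × r / 86,850, so n = ln(1 + 300,000·r/86,850) / ln(1+r) = 3.35.
Round up to a whole number of payments: n = 4.

4 payments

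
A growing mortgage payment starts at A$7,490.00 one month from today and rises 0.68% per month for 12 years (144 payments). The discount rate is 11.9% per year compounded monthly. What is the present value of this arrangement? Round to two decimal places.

Periodic rate r = 0.119/12 per month; n is counted in months.
Growing ordinary annuity: PV = PMT₁ × [1 − ((1+g)/(1+r))^n] / (r − g) = 7,490 × [1 − ((1+0.0068)/(1+r))^144] / (r − 0.0068) = A$863,297.72.

A$863,297.72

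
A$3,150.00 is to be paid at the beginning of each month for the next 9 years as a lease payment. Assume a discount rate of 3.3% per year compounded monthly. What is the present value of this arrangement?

This is an annuity due: 108 payments of A$3,150.00 at the beginning of each month.
Periodic rate r = 0.033/12 per month; n is counted in months.
PV = PMT × [(1 − (1+r)^−n)/r] × (1+r) = 3,150 × [1 − (1+r)^−108] / r × (1+r) = A$294,792.85

A$294,792.85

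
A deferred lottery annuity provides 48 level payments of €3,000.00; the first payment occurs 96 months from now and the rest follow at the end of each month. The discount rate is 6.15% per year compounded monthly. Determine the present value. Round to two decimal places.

Ordinary annuity of 48 payments, first payment at period 96.
Periodic rate r = 0.0615/12 per month; n is counted in months.
The ordinary-annuity PV formula values the stream one period before the first payment (period 95); discount that back 95 periods:
PV₀ = 3,000 × [1 − (1+r)^−48] / r × (1+r)^−95 = €78,370.39

€78,370.39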